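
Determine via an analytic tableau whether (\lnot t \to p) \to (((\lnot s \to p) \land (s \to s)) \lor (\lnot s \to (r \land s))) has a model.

Initial set: {T ((\lnot t \to p) \to (((\lnot s \to p) \land (s \to s)) \lor (\lnot s \to (r \land s))))}.
T ((\lnot t \to p) \to (((\lnot s \to p) \land (s \to s)) \lor (\lnot s \to (r \land s)))): β-rule — branch into F (\lnot t \to p)  //  T (((\lnot s \to p) \land (s \to s)) \lor (\lnot s \to (r \land s))).
  branch 1 (add F (\lnot t \to p)):
    F (\lnot t \to p): α-rule — add T \lnot t, F p.
    ○ open, literals {p=0, t=0}.
  branch 2 (add T (((\lnot s \to p) \land (s \to s)) \lor (\lnot s \to (r \land s)))):
    T (((\lnot s \to p) \land (s \to s)) \lor (\lnot s \to (r \land s))): β-rule — branch into T ((\lnot s \to p) \land (s \to s))  //  T (\lnot s \to (r \land s)).
      branch 2.1 (add T ((\lnot s \to p) \land (s \to s))):
        T ((\lnot s \to p) \land (s \to s)): α-rule — add T (\lnot s \to p), T (s \to s).
        T (\lnot s \to p): β-rule — branch into F \lnot s  //  T p.
          branch 2.1.1 (add F \lnot s):
            T (s \to s): β-rule — branch into F s  //  T s.
              branch 2.1.1.1 (add F s):
                × closes — contains both s and \lnot s.
              branch 2.1.1.2 (add T s):
                ○ open, literals {s=1}.
          branch 2.1.2 (add T p):
            T (s \to s): β-rule — branch into F s  //  T s.
              branch 2.1.2.1 (add F s):
                ○ open, literals {p=1, s=0}.
              branch 2.1.2.2 (add T s):
                ○ open, literals {p=1, s=1}.
      branch 2.2 (add T (\lnot s \to (r \land s))):
        T (\lnot s \to (r \land s)): β-rule — branch into F \lnot s  //  T (r \land s).
          branch 2.2.1 (add F \lnot s):
            ○ open, literals {s=1}.
          branch 2.2.2 (add T (r \land s)):
            T (r \land s): α-rule — add T r, T s.
            ○ open, literals {r=1, s=1}.
1 branch closed, 6 open.
An open branch gives a satisfying assignment: p=0, t=0.

Satisfiable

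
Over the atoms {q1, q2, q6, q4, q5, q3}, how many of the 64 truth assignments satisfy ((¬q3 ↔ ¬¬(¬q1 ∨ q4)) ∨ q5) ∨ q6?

Initial set: {T (((¬q3 ↔ ¬¬(¬q1 ∨ q4)) ∨ q5) ∨ q6)}.
T (((¬q3 ↔ ¬¬(¬q1 ∨ q4)) ∨ q5) ∨ q6): β-rule — branch into T ((¬q3 ↔ ¬¬(¬q1 ∨ q4)) ∨ q5)  //  T q6.
  branch 1 (add T ((¬q3 ↔ ¬¬(¬q1 ∨ q4)) ∨ q5)):
    T ((¬q3 ↔ ¬¬(¬q1 ∨ q4)) ∨ q5): β-rule — branch into T (¬q3 ↔ ¬¬(¬q1 ∨ q4))  //  T q5.
      branch 1.1 (add T (¬q3 ↔ ¬¬(¬q1 ∨ q4))):
        T (¬q3 ↔ ¬¬(¬q1 ∨ q4)): β-rule — branch into T ¬q3, T ¬¬(¬q1 ∨ q4)  //  F ¬q3, F ¬¬(¬q1 ∨ q4).
          branch 1.1.1 (add T ¬q3, T ¬¬(¬q1 ∨ q4)):
            T ¬¬(¬q1 ∨ q4): drop double negation, giving T (¬q1 ∨ q4).
            T (¬q1 ∨ q4): β-rule — branch into T ¬q1  //  T q4.
              branch 1.1.1.1 (add T ¬q1):
                ○ open, literals {q1=F, q3=F}.
              branch 1.1.1.2 (add T q4):
                ○ open, literals {q3=F, q4=T}.
          branch 1.1.2 (add F ¬q3, F ¬¬(¬q1 ∨ q4)):
            F ¬¬(¬q1 ∨ q4): drop double negation, giving F (¬q1 ∨ q4).
            F (¬q1 ∨ q4): α-rule — add F ¬q1, F q4.
            ○ open, literals {q1=T, q3=T, q4=F}.
      branch 1.2 (add T q5):
        ○ open, literals {q5=T}.
  branch 2 (add T q6):
    ○ open, literals {q6=T}.
0 branches closed, 5 open.
Each open branch fixes some atoms; the unmentioned ones are free. Counting distinct full assignments: branch {q1=F, q3=F} (q2, q6, q4, q5) contributes 16 new; branch {q3=F, q4=T} (q1, q2, q6, q5) contributes 8 new; branch {q1=T, q3=T, q4=F} (q2, q6, q5) contributes 8 new; branch {q5=T} (q1, q2, q6, q4, q3) contributes 16 new; branch {q6=T} (q1, q2, q4, q5, q3) contributes 8 new. Total: 56.

56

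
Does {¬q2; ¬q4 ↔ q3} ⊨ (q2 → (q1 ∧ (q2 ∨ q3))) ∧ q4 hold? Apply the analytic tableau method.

No

Initial set: {¬q2; (¬q4 ↔ q3); ¬((q2 → (q1 ∧ (q2 ∨ q3))) ∧ q4)}.
(¬q4 ↔ q3): β-rule — branch into ¬q4, q3  //  ¬¬q4, ¬q3.
  branch 1 (add ¬q4, q3):
    ¬((q2 → (q1 ∧ (q2 ∨ q3))) ∧ q4): β-rule — branch into ¬(q2 → (q1 ∧ (q2 ∨ q3)))  //  ¬q4.
      branch 1.1 (add ¬(q2 → (q1 ∧ (q2 ∨ q3)))):
        ¬(q2 → (q1 ∧ (q2 ∨ q3))): α-rule — add q2, ¬(q1 ∧ (q2 ∨ q3)).
        × closes — contains both q2 and ¬q2.
      branch 1.2 (add ¬q4):
        ○ open, literals {q2=false, q3=true, q4=false}.
  branch 2 (add ¬¬q4, ¬q3):
    ¬((q2 → (q1 ∧ (q2 ∨ q3))) ∧ q4): β-rule — branch into ¬(q2 → (q1 ∧ (q2 ∨ q3)))  //  ¬q4.
      branch 2.1 (add ¬(q2 → (q1 ∧ (q2 ∨ q3)))):
        ¬(q2 → (q1 ∧ (q2 ∨ q3))): α-rule — add q2, ¬(q1 ∧ (q2 ∨ q3)).
        × closes — contains both q2 and ¬q2.
      branch 2.2 (add ¬q4):
        × closes — contains both q4 and ¬q4.
3 branches closed, 1 open.
An open branch gives a countermodel: q2=false, q3=true, q4=false (unmentioned atoms arbitrary); the premises hold there but the conclusion fails.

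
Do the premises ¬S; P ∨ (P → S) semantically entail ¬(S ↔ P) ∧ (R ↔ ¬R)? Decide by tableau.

Initial set: {¬S; (P ∨ (P → S)); ¬(¬(S ↔ P) ∧ (R ↔ ¬R))}.
(P ∨ (P → S)): β-rule — branch into P  //  (P → S).
  branch 1 (add P):
    ¬(¬(S ↔ P) ∧ (R ↔ ¬R)): β-rule — branch into ¬¬(S ↔ P)  //  ¬(R ↔ ¬R).
      branch 1.1 (add ¬¬(S ↔ P)):
        ¬¬(S ↔ P): β-rule — branch into S, P  //  ¬S, ¬P.
          branch 1.1.1 (add S, P):
            × closes — contains both S and ¬S.
          branch 1.1.2 (add ¬S, ¬P):
            × closes — contains both P and ¬P.
      branch 1.2 (add ¬(R ↔ ¬R)):
        ¬(R ↔ ¬R): β-rule — branch into R, ¬¬R  //  ¬R, ¬R.
          branch 1.2.1 (add R, ¬¬R):
            ○ open, literals {P=T, R=T, S=F}.
          branch 1.2.2 (add ¬R, ¬R):
            ○ open, literals {P=T, R=F, S=F}.
  branch 2 (add (P → S)):
    ¬(¬(S ↔ P) ∧ (R ↔ ¬R)): β-rule — branch into ¬¬(S ↔ P)  //  ¬(R ↔ ¬R).
      branch 2.1 (add ¬¬(S ↔ P)):
        (P → S): β-rule — branch into ¬P  //  S.
          branch 2.1.1 (add ¬P):
            ¬¬(S ↔ P): β-rule — branch into S, P  //  ¬S, ¬P.
              branch 2.1.1.1 (add S, P):
                × closes — contains both S and ¬S.
              branch 2.1.1.2 (add ¬S, ¬P):
                ○ open, literals {P=F, S=F}.
          branch 2.1.2 (add S):
            × closes — contains both S and ¬S.
      branch 2.2 (add ¬(R ↔ ¬R)):
        (P → S): β-rule — branch into ¬P  //  S.
          branch 2.2.1 (add ¬P):
            ¬(R ↔ ¬R): β-rule — branch into R, ¬¬R  //  ¬R, ¬R.
              branch 2.2.1.1 (add R, ¬¬R):
                ○ open, literals {P=F, R=T, S=F}.
              branch 2.2.1.2 (add ¬R, ¬R):
                ○ open, literals {P=F, R=F, S=F}.
          branch 2.2.2 (add S):
            × closes — contains both S and ¬S.
5 branches closed, 5 open.
An open branch gives a countermodel: P=T, R=T, S=F (unmentioned atoms arbitrary); the premises hold there but the conclusion fails.

No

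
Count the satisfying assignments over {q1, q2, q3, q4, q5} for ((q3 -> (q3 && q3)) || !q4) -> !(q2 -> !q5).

8

Initial set: {(((q3 -> (q3 && q3)) || !q4) -> !(q2 -> !q5))}.
(((q3 -> (q3 && q3)) || !q4) -> !(q2 -> !q5)): β-rule — branch into !((q3 -> (q3 && q3)) || !q4)  //  !(q2 -> !q5).
  branch 1 (add !((q3 -> (q3 && q3)) || !q4)):
    !((q3 -> (q3 && q3)) || !q4): α-rule — add !(q3 -> (q3 && q3)), !!q4.
    !(q3 -> (q3 && q3)): α-rule — add q3, !(q3 && q3).
    !(q3 && q3): β-rule — branch into !q3  //  !q3.
      branch 1.1 (add !q3):
        × closes — contains both q3 and !q3.
      branch 1.2 (add !q3):
        × closes — contains both q3 and !q3.
  branch 2 (add !(q2 -> !q5)):
    !(q2 -> !q5): α-rule — add q2, !!q5.
    ○ open, literals {q2=true, q5=true}.
2 branches closed, 1 open.
Each open branch fixes some atoms; the unmentioned ones are free. Counting distinct full assignments: branch {q2=true, q5=true} (q1, q3, q4) contributes 8 new. Total: 8.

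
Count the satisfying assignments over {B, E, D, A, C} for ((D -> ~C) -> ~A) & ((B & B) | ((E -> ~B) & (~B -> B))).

Initial set: {(((D -> ~C) -> ~A) & ((B & B) | ((E -> ~B) & (~B -> B))))}.
(((D -> ~C) -> ~A) & ((B & B) | ((E -> ~B) & (~B -> B)))): α-rule — add ((D -> ~C) -> ~A), ((B & B) | ((E -> ~B) & (~B -> B))).
((D -> ~C) -> ~A): β-rule — branch into ~(D -> ~C)  //  ~A.
  branch 1 (add ~(D -> ~C)):
    ~(D -> ~C): α-rule — add D, ~~C.
    ((B & B) | ((E -> ~B) & (~B -> B))): β-rule — branch into (B & B)  //  ((E -> ~B) & (~B -> B)).
      branch 1.1 (add (B & B)):
        (B & B): α-rule — add B, B.
        ○ open, literals {B=true, C=true, D=true}.
      branch 1.2 (add ((E -> ~B) & (~B -> B))):
        ((E -> ~B) & (~B -> B)): α-rule — add (E -> ~B), (~B -> B).
        (E -> ~B): β-rule — branch into ~E  //  ~B.
          branch 1.2.1 (add ~E):
            (~B -> B): β-rule — branch into ~~B  //  B.
              branch 1.2.1.1 (add ~~B):
                ○ open, literals {B=true, C=true, D=true, E=false}.
              branch 1.2.1.2 (add B):
                ○ open, literals {B=true, C=true, D=true, E=false}.
          branch 1.2.2 (add ~B):
            (~B -> B): β-rule — branch into ~~B  //  B.
              branch 1.2.2.1 (add ~~B):
                × closes — contains both B and ~B.
              branch 1.2.2.2 (add B):
                × closes — contains both B and ~B.
  branch 2 (add ~A):
    ((B & B) | ((E -> ~B) & (~B -> B))): β-rule — branch into (B & B)  //  ((E -> ~B) & (~B -> B)).
      branch 2.1 (add (B & B)):
        (B & B): α-rule — add B, B.
        ○ open, literals {A=false, B=true}.
      branch 2.2 (add ((E -> ~B) & (~B -> B))):
        ((E -> ~B) & (~B -> B)): α-rule — add (E -> ~B), (~B -> B).
        (E -> ~B): β-rule — branch into ~E  //  ~B.
          branch 2.2.1 (add ~E):
            (~B -> B): β-rule — branch into ~~B  //  B.
              branch 2.2.1.1 (add ~~B):
                ○ open, literals {A=false, B=true, E=false}.
              branch 2.2.1.2 (add B):
                ○ open, literals {A=false, B=true, E=false}.
          branch 2.2.2 (add ~B):
            (~B -> B): β-rule — branch into ~~B  //  B.
              branch 2.2.2.1 (add ~~B):
                × closes — contains both B and ~B.
              branch 2.2.2.2 (add B):
                × closes — contains both B and ~B.
4 branches closed, 6 open.
Each open branch fixes some atoms; the unmentioned ones are free. Counting distinct full assignments: branch {B=true, C=true, D=true} (E, A) contributes 4 new; branch {B=true, C=true, D=true, E=false} (A) contributes 0 new; branch {B=true, C=true, D=true, E=false} (A) contributes 0 new; branch {A=false, B=true} (E, D, C) contributes 6 new; branch {A=false, B=true, E=false} (D, C) contributes 0 new; branch {A=false, B=true, E=false} (D, C) contributes 0 new. Total: 10.

10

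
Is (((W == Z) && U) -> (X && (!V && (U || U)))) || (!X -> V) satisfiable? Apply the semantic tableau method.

Initial set: {T ((((W == Z) && U) -> (X && (!V && (U || U)))) || (!X -> V))}.
T ((((W == Z) && U) -> (X && (!V && (U || U)))) || (!X -> V)): β-rule — branch into T (((W == Z) && U) -> (X && (!V && (U || U))))  //  T (!X -> V).
  branch 1 (add T (((W == Z) && U) -> (X && (!V && (U || U))))):
    T (((W == Z) && U) -> (X && (!V && (U || U)))): β-rule — branch into F ((W == Z) && U)  //  T (X && (!V && (U || U))).
      branch 1.1 (add F ((W == Z) && U)):
        F ((W == Z) && U): β-rule — branch into F (W == Z)  //  F U.
          branch 1.1.1 (add F (W == Z)):
            F (W == Z): β-rule — branch into T W, F Z  //  F W, T Z.
              branch 1.1.1.1 (add T W, F Z):
                ○ open, literals {W=T, Z=F}.
              branch 1.1.1.2 (add F W, T Z):
                ○ open, literals {W=F, Z=T}.
          branch 1.1.2 (add F U):
            ○ open, literals {U=F}.
      branch 1.2 (add T (X && (!V && (U || U)))):
        T (X && (!V && (U || U))): α-rule — add T X, T (!V && (U || U)).
        T (!V && (U || U)): α-rule — add T !V, T (U || U).
        T (U || U): β-rule — branch into T U  //  T U.
          branch 1.2.1 (add T U):
            ○ open, literals {U=T, V=F, X=T}.
          branch 1.2.2 (add T U):
            ○ open, literals {U=T, V=F, X=T}.
  branch 2 (add T (!X -> V)):
    T (!X -> V): β-rule — branch into F !X  //  T V.
      branch 2.1 (add F !X):
        ○ open, literals {X=T}.
      branch 2.2 (add T V):
        ○ open, literals {V=T}.
0 branches closed, 7 open.
An open branch gives a satisfying assignment: W=T, Z=F.

Satisfiable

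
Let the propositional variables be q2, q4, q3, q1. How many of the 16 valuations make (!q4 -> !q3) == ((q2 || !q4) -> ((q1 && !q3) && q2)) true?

Initial set: {((!q4 -> !q3) == ((q2 || !q4) -> ((q1 && !q3) && q2)))}.
((!q4 -> !q3) == ((q2 || !q4) -> ((q1 && !q3) && q2))): β-rule — branch into (!q4 -> !q3), ((q2 || !q4) -> ((q1 && !q3) && q2))  //  !(!q4 -> !q3), !((q2 || !q4) -> ((q1 && !q3) && q2)).
  branch 1 (add (!q4 -> !q3), ((q2 || !q4) -> ((q1 && !q3) && q2))):
    (!q4 -> !q3): β-rule — branch into !!q4  //  !q3.
      branch 1.1 (add !!q4):
        ((q2 || !q4) -> ((q1 && !q3) && q2)): β-rule — branch into !(q2 || !q4)  //  ((q1 && !q3) && q2).
          branch 1.1.1 (add !(q2 || !q4)):
            !(q2 || !q4): α-rule — add !q2, !!q4.
            ○ open, literals {q2=false, q4=true}.
          branch 1.1.2 (add ((q1 && !q3) && q2)):
            ((q1 && !q3) && q2): α-rule — add (q1 && !q3), q2.
            (q1 && !q3): α-rule — add q1, !q3.
            ○ open, literals {q1=true, q2=true, q3=false, q4=true}.
      branch 1.2 (add !q3):
        ((q2 || !q4) -> ((q1 && !q3) && q2)): β-rule — branch into !(q2 || !q4)  //  ((q1 && !q3) && q2).
          branch 1.2.1 (add !(q2 || !q4)):
            !(q2 || !q4): α-rule — add !q2, !!q4.
            ○ open, literals {q2=false, q3=false, q4=true}.
          branch 1.2.2 (add ((q1 && !q3) && q2)):
            ((q1 && !q3) && q2): α-rule — add (q1 && !q3), q2.
            (q1 && !q3): α-rule — add q1, !q3.
            ○ open, literals {q1=true, q2=true, q3=false}.
  branch 2 (add !(!q4 -> !q3), !((q2 || !q4) -> ((q1 && !q3) && q2))):
    !(!q4 -> !q3): α-rule — add !q4, !!q3.
    !((q2 || !q4) -> ((q1 && !q3) && q2)): α-rule — add (q2 || !q4), !((q1 && !q3) && q2).
    (q2 || !q4): β-rule — branch into q2  //  !q4.
      branch 2.1 (add q2):
        !((q1 && !q3) && q2): β-rule — branch into !(q1 && !q3)  //  !q2.
          branch 2.1.1 (add !(q1 && !q3)):
            !(q1 && !q3): β-rule — branch into !q1  //  !!q3.
              branch 2.1.1.1 (add !q1):
                ○ open, literals {q1=false, q2=true, q3=true, q4=false}.
              branch 2.1.1.2 (add !!q3):
                ○ open, literals {q2=true, q3=true, q4=false}.
          branch 2.1.2 (add !q2):
            × closes — contains both q2 and !q2.
      branch 2.2 (add !q4):
        !((q1 && !q3) && q2): β-rule — branch into !(q1 && !q3)  //  !q2.
          branch 2.2.1 (add !(q1 && !q3)):
            !(q1 && !q3): β-rule — branch into !q1  //  !!q3.
              branch 2.2.1.1 (add !q1):
                ○ open, literals {q1=false, q3=true, q4=false}.
              branch 2.2.1.2 (add !!q3):
                ○ open, literals {q3=true, q4=false}.
          branch 2.2.2 (add !q2):
            ○ open, literals {q2=false, q3=true, q4=false}.
1 branch closed, 9 open.
Each open branch fixes some atoms; the unmentioned ones are free. Counting distinct full assignments: branch {q2=false, q4=true} (q3, q1) contributes 4 new; branch {q1=true, q2=true, q3=false, q4=true} (none free) contributes 1 new; branch {q2=false, q3=false, q4=true} (q1) contributes 0 new; branch {q1=true, q2=true, q3=false} (q4) contributes 1 new; branch {q1=false, q2=true, q3=true, q4=false} (none free) contributes 1 new; branch {q2=true, q3=true, q4=false} (q1) contributes 1 new; branch {q1=false, q3=true, q4=false} (q2) contributes 1 new; branch {q3=true, q4=false} (q2, q1) contributes 1 new; branch {q2=false, q3=true, q4=false} (q1) contributes 0 new. Total: 10.

10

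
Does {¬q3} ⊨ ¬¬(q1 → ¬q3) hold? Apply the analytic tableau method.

Yes

Initial set: {¬q3; ¬¬¬(q1 → ¬q3)}.
¬¬¬(q1 → ¬q3): drop double negation, giving ¬(q1 → ¬q3).
¬(q1 → ¬q3): α-rule — add q1, ¬¬q3.
× closes — contains both q3 and ¬q3.
All 1 branch closes.
Every branch closed, so the premises entail the conclusion.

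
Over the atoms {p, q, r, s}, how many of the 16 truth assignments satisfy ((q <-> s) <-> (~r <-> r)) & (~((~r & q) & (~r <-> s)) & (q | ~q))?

Initial set: {(((q <-> s) <-> (~r <-> r)) & (~((~r & q) & (~r <-> s)) & (q | ~q)))}.
(((q <-> s) <-> (~r <-> r)) & (~((~r & q) & (~r <-> s)) & (q | ~q))): α-rule — add ((q <-> s) <-> (~r <-> r)), (~((~r & q) & (~r <-> s)) & (q | ~q)).
(~((~r & q) & (~r <-> s)) & (q | ~q)): α-rule — add ~((~r & q) & (~r <-> s)), (q | ~q).
((q <-> s) <-> (~r <-> r)): β-rule — branch into (q <-> s), (~r <-> r)  //  ~(q <-> s), ~(~r <-> r).
  branch 1 (add (q <-> s), (~r <-> r)):
    ~((~r & q) & (~r <-> s)): β-rule — branch into ~(~r & q)  //  ~(~r <-> s).
      branch 1.1 (add ~(~r & q)):
        (q | ~q): β-rule — branch into q  //  ~q.
          branch 1.1.1 (add q):
            (q <-> s): β-rule — branch into q, s  //  ~q, ~s.
              branch 1.1.1.1 (add q, s):
                (~r <-> r): β-rule — branch into ~r, r  //  ~~r, ~r.
                  branch 1.1.1.1.1 (add ~r, r):
                    × closes — contains both r and ~r.
                  branch 1.1.1.1.2 (add ~~r, ~r):
                    × closes — contains both r and ~r.
              branch 1.1.1.2 (add ~q, ~s):
                × closes — contains both q and ~q.
          branch 1.1.2 (add ~q):
            (q <-> s): β-rule — branch into q, s  //  ~q, ~s.
              branch 1.1.2.1 (add q, s):
                × closes — contains both q and ~q.
              branch 1.1.2.2 (add ~q, ~s):
                (~r <-> r): β-rule — branch into ~r, r  //  ~~r, ~r.
                  branch 1.1.2.2.1 (add ~r, r):
                    × closes — contains both r and ~r.
                  branch 1.1.2.2.2 (add ~~r, ~r):
                    × closes — contains both r and ~r.
      branch 1.2 (add ~(~r <-> s)):
        (q | ~q): β-rule — branch into q  //  ~q.
          branch 1.2.1 (add q):
            (q <-> s): β-rule — branch into q, s  //  ~q, ~s.
              branch 1.2.1.1 (add q, s):
                (~r <-> r): β-rule — branch into ~r, r  //  ~~r, ~r.
                  branch 1.2.1.1.1 (add ~r, r):
                    × closes — contains both r and ~r.
                  branch 1.2.1.1.2 (add ~~r, ~r):
                    × closes — contains both r and ~r.
              branch 1.2.1.2 (add ~q, ~s):
                × closes — contains both q and ~q.
          branch 1.2.2 (add ~q):
            (q <-> s): β-rule — branch into q, s  //  ~q, ~s.
              branch 1.2.2.1 (add q, s):
                × closes — contains both q and ~q.
              branch 1.2.2.2 (add ~q, ~s):
                (~r <-> r): β-rule — branch into ~r, r  //  ~~r, ~r.
                  branch 1.2.2.2.1 (add ~r, r):
                    × closes — contains both r and ~r.
                  branch 1.2.2.2.2 (add ~~r, ~r):
                    × closes — contains both r and ~r.
  branch 2 (add ~(q <-> s), ~(~r <-> r)):
    ~((~r & q) & (~r <-> s)): β-rule — branch into ~(~r & q)  //  ~(~r <-> s).
      branch 2.1 (add ~(~r & q)):
        (q | ~q): β-rule — branch into q  //  ~q.
          branch 2.1.1 (add q):
            ~(q <-> s): β-rule — branch into q, ~s  //  ~q, s.
              branch 2.1.1.1 (add q, ~s):
                ~(~r <-> r): β-rule — branch into ~r, ~r  //  ~~r, r.
                  branch 2.1.1.1.1 (add ~r, ~r):
                    ~(~r & q): β-rule — branch into ~~r  //  ~q.
                      branch 2.1.1.1.1.1 (add ~~r):
                        × closes — contains both r and ~r.
                      branch 2.1.1.1.1.2 (add ~q):
                        × closes — contains both q and ~q.
                  branch 2.1.1.1.2 (add ~~r, r):
                    ~(~r & q): β-rule — branch into ~~r  //  ~q.
                      branch 2.1.1.1.2.1 (add ~~r):
                        ○ open, literals {q=1, r=1, s=0}.
                      branch 2.1.1.1.2.2 (add ~q):
                        × closes — contains both q and ~q.
              branch 2.1.1.2 (add ~q, s):
                × closes — contains both q and ~q.
          branch 2.1.2 (add ~q):
            ~(q <-> s): β-rule — branch into q, ~s  //  ~q, s.
              branch 2.1.2.1 (add q, ~s):
                × closes — contains both q and ~q.
              branch 2.1.2.2 (add ~q, s):
                ~(~r <-> r): β-rule — branch into ~r, ~r  //  ~~r, r.
                  branch 2.1.2.2.1 (add ~r, ~r):
                    ~(~r & q): β-rule — branch into ~~r  //  ~q.
                      branch 2.1.2.2.1.1 (add ~~r):
                        × closes — contains both r and ~r.
                      branch 2.1.2.2.1.2 (add ~q):
                        ○ open, literals {q=0, r=0, s=1}.
                  branch 2.1.2.2.2 (add ~~r, r):
                    ~(~r & q): β-rule — branch into ~~r  //  ~q.
                      branch 2.1.2.2.2.1 (add ~~r):
                        ○ open, literals {q=0, r=1, s=1}.
                      branch 2.1.2.2.2.2 (add ~q):
                        ○ open, literals {q=0, r=1, s=1}.
      branch 2.2 (add ~(~r <-> s)):
        (q | ~q): β-rule — branch into q  //  ~q.
          branch 2.2.1 (add q):
            ~(q <-> s): β-rule — branch into q, ~s  //  ~q, s.
              branch 2.2.1.1 (add q, ~s):
                ~(~r <-> r): β-rule — branch into ~r, ~r  //  ~~r, r.
                  branch 2.2.1.1.1 (add ~r, ~r):
                    ~(~r <-> s): β-rule — branch into ~r, ~s  //  ~~r, s.
                      branch 2.2.1.1.1.1 (add ~r, ~s):
                        ○ open, literals {q=1, r=0, s=0}.
                      branch 2.2.1.1.1.2 (add ~~r, s):
                        × closes — contains both r and ~r.
                  branch 2.2.1.1.2 (add ~~r, r):
                    ~(~r <-> s): β-rule — branch into ~r, ~s  //  ~~r, s.
                      branch 2.2.1.1.2.1 (add ~r, ~s):
                        × closes — contains both r and ~r.
                      branch 2.2.1.1.2.2 (add ~~r, s):
                        × closes — contains both s and ~s.
              branch 2.2.1.2 (add ~q, s):
                × closes — contains both q and ~q.
          branch 2.2.2 (add ~q):
            ~(q <-> s): β-rule — branch into q, ~s  //  ~q, s.
              branch 2.2.2.1 (add q, ~s):
                × closes — contains both q and ~q.
              branch 2.2.2.2 (add ~q, s):
                ~(~r <-> r): β-rule — branch into ~r, ~r  //  ~~r, r.
                  branch 2.2.2.2.1 (add ~r, ~r):
                    ~(~r <-> s): β-rule — branch into ~r, ~s  //  ~~r, s.
                      branch 2.2.2.2.1.1 (add ~r, ~s):
                        × closes — contains both s and ~s.
                      branch 2.2.2.2.1.2 (add ~~r, s):
                        × closes — contains both r and ~r.
                  branch 2.2.2.2.2 (add ~~r, r):
                    ~(~r <-> s): β-rule — branch into ~r, ~s  //  ~~r, s.
                      branch 2.2.2.2.2.1 (add ~r, ~s):
                        × closes — contains both r and ~r.
                      branch 2.2.2.2.2.2 (add ~~r, s):
                        ○ open, literals {q=0, r=1, s=1}.
26 branches closed, 6 open.
Each open branch fixes some atoms; the unmentioned ones are free. Counting distinct full assignments: branch {q=1, r=1, s=0} (p) contributes 2 new; branch {q=0, r=0, s=1} (p) contributes 2 new; branch {q=0, r=1, s=1} (p) contributes 2 new; branch {q=0, r=1, s=1} (p) contributes 0 new; branch {q=1, r=0, s=0} (p) contributes 2 new; branch {q=0, r=1, s=1} (p) contributes 0 new. Total: 8.

8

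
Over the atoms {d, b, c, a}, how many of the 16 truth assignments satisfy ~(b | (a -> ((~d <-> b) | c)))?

1

Initial set: {~(b | (a -> ((~d <-> b) | c)))}.
~(b | (a -> ((~d <-> b) | c))): α-rule — add ~b, ~(a -> ((~d <-> b) | c)).
~(a -> ((~d <-> b) | c)): α-rule — add a, ~((~d <-> b) | c).
~((~d <-> b) | c): α-rule — add ~(~d <-> b), ~c.
~(~d <-> b): β-rule — branch into ~d, ~b  //  ~~d, b.
  branch 1 (add ~d, ~b):
    ○ open, literals {a=1, b=0, c=0, d=0}.
  branch 2 (add ~~d, b):
    × closes — contains both b and ~b.
1 branch closed, 1 open.
Each open branch fixes some atoms; the unmentioned ones are free. Counting distinct full assignments: branch {a=1, b=0, c=0, d=0} (none free) contributes 1 new. Total: 1.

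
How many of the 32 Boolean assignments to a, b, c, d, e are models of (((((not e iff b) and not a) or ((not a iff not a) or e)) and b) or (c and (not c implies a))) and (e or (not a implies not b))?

20

Initial set: {((((((not e iff b) and not a) or ((not a iff not a) or e)) and b) or (c and (not c implies a))) and (e or (not a implies not b)))}.
((((((not e iff b) and not a) or ((not a iff not a) or e)) and b) or (c and (not c implies a))) and (e or (not a implies not b))): α-rule — add (((((not e iff b) and not a) or ((not a iff not a) or e)) and b) or (c and (not c implies a))), (e or (not a implies not b)).
(((((not e iff b) and not a) or ((not a iff not a) or e)) and b) or (c and (not c implies a))): β-rule — branch into ((((not e iff b) and not a) or ((not a iff not a) or e)) and b)  //  (c and (not c implies a)).
  branch 1 (add ((((not e iff b) and not a) or ((not a iff not a) or e)) and b)):
    ((((not e iff b) and not a) or ((not a iff not a) or e)) and b): α-rule — add (((not e iff b) and not a) or ((not a iff not a) or e)), b.
    (e or (not a implies not b)): β-rule — branch into e  //  (not a implies not b).
      branch 1.1 (add e):
        (((not e iff b) and not a) or ((not a iff not a) or e)): β-rule — branch into ((not e iff b) and not a)  //  ((not a iff not a) or e).
          branch 1.1.1 (add ((not e iff b) and not a)):
            ((not e iff b) and not a): α-rule — add (not e iff b), not a.
            (not e iff b): β-rule — branch into not e, b  //  not not e, not b.
              branch 1.1.1.1 (add not e, b):
                × closes — contains both e and not e.
              branch 1.1.1.2 (add not not e, not b):
                × closes — contains both b and not b.
          branch 1.1.2 (add ((not a iff not a) or e)):
            ((not a iff not a) or e): β-rule — branch into (not a iff not a)  //  e.
              branch 1.1.2.1 (add (not a iff not a)):
                (not a iff not a): β-rule — branch into not a, not a  //  not not a, not not a.
                  branch 1.1.2.1.1 (add not a, not a):
                    ○ open, literals {a=0, b=1, e=1}.
                  branch 1.1.2.1.2 (add not not a, not not a):
                    ○ open, literals {a=1, b=1, e=1}.
              branch 1.1.2.2 (add e):
                ○ open, literals {b=1, e=1}.
      branch 1.2 (add (not a implies not b)):
        (((not e iff b) and not a) or ((not a iff not a) or e)): β-rule — branch into ((not e iff b) and not a)  //  ((not a iff not a) or e).
          branch 1.2.1 (add ((not e iff b) and not a)):
            ((not e iff b) and not a): α-rule — add (not e iff b), not a.
            (not a implies not b): β-rule — branch into not not a  //  not b.
              branch 1.2.1.1 (add not not a):
                × closes — contains both a and not a.
              branch 1.2.1.2 (add not b):
                × closes — contains both b and not b.
          branch 1.2.2 (add ((not a iff not a) or e)):
            (not a implies not b): β-rule — branch into not not a  //  not b.
              branch 1.2.2.1 (add not not a):
                ((not a iff not a) or e): β-rule — branch into (not a iff not a)  //  e.
                  branch 1.2.2.1.1 (add (not a iff not a)):
                    (not a iff not a): β-rule — branch into not a, not a  //  not not a, not not a.
                      branch 1.2.2.1.1.1 (add not a, not a):
                        × closes — contains both a and not a.
                      branch 1.2.2.1.1.2 (add not not a, not not a):
                        ○ open, literals {a=1, b=1}.
                  branch 1.2.2.1.2 (add e):
                    ○ open, literals {a=1, b=1, e=1}.
              branch 1.2.2.2 (add not b):
                × closes — contains both b and not b.
  branch 2 (add (c and (not c implies a))):
    (c and (not c implies a)): α-rule — add c, (not c implies a).
    (e or (not a implies not b)): β-rule — branch into e  //  (not a implies not b).
      branch 2.1 (add e):
        (not c implies a): β-rule — branch into not not c  //  a.
          branch 2.1.1 (add not not c):
            ○ open, literals {c=1, e=1}.
          branch 2.1.2 (add a):
            ○ open, literals {a=1, c=1, e=1}.
      branch 2.2 (add (not a implies not b)):
        (not c implies a): β-rule — branch into not not c  //  a.
          branch 2.2.1 (add not not c):
            (not a implies not b): β-rule — branch into not not a  //  not b.
              branch 2.2.1.1 (add not not a):
                ○ open, literals {a=1, c=1}.
              branch 2.2.1.2 (add not b):
                ○ open, literals {b=0, c=1}.
          branch 2.2.2 (add a):
            (not a implies not b): β-rule — branch into not not a  //  not b.
              branch 2.2.2.1 (add not not a):
                ○ open, literals {a=1, c=1}.
              branch 2.2.2.2 (add not b):
                ○ open, literals {a=1, b=0, c=1}.
6 branches closed, 11 open.
Each open branch fixes some atoms; the unmentioned ones are free. Counting distinct full assignments: branch {a=0, b=1, e=1} (c, d) contributes 4 new; branch {a=1, b=1, e=1} (c, d) contributes 4 new; branch {b=1, e=1} (a, c, d) contributes 0 new; branch {a=1, b=1} (c, d, e) contributes 4 new; branch {a=1, b=1, e=1} (c, d) contributes 0 new; branch {c=1, e=1} (a, b, d) contributes 4 new; branch {a=1, c=1, e=1} (b, d) contributes 0 new; branch {a=1, c=1} (b, d, e) contributes 2 new; branch {b=0, c=1} (a, d, e) contributes 2 new; branch {a=1, c=1} (b, d, e) contributes 0 new; branch {a=1, b=0, c=1} (d, e) contributes 0 new. Total: 20.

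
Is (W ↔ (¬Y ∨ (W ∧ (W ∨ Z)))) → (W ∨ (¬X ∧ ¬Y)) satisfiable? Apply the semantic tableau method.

Initial set: {((W ↔ (¬Y ∨ (W ∧ (W ∨ Z)))) → (W ∨ (¬X ∧ ¬Y)))}.
((W ↔ (¬Y ∨ (W ∧ (W ∨ Z)))) → (W ∨ (¬X ∧ ¬Y))): β-rule — branch into ¬(W ↔ (¬Y ∨ (W ∧ (W ∨ Z))))  //  (W ∨ (¬X ∧ ¬Y)).
  branch 1 (add ¬(W ↔ (¬Y ∨ (W ∧ (W ∨ Z))))):
    ¬(W ↔ (¬Y ∨ (W ∧ (W ∨ Z)))): β-rule — branch into W, ¬(¬Y ∨ (W ∧ (W ∨ Z)))  //  ¬W, (¬Y ∨ (W ∧ (W ∨ Z))).
      branch 1.1 (add W, ¬(¬Y ∨ (W ∧ (W ∨ Z)))):
        ¬(¬Y ∨ (W ∧ (W ∨ Z))): α-rule — add ¬¬Y, ¬(W ∧ (W ∨ Z)).
        ¬(W ∧ (W ∨ Z)): β-rule — branch into ¬W  //  ¬(W ∨ Z).
          branch 1.1.1 (add ¬W):
            × closes — contains both W and ¬W.
          branch 1.1.2 (add ¬(W ∨ Z)):
            ¬(W ∨ Z): α-rule — add ¬W, ¬Z.
            × closes — contains both W and ¬W.
      branch 1.2 (add ¬W, (¬Y ∨ (W ∧ (W ∨ Z)))):
        (¬Y ∨ (W ∧ (W ∨ Z))): β-rule — branch into ¬Y  //  (W ∧ (W ∨ Z)).
          branch 1.2.1 (add ¬Y):
            ○ open, literals {W=0, Y=0}.
          branch 1.2.2 (add (W ∧ (W ∨ Z))):
            (W ∧ (W ∨ Z)): α-rule — add W, (W ∨ Z).
            × closes — contains both W and ¬W.
  branch 2 (add (W ∨ (¬X ∧ ¬Y))):
    (W ∨ (¬X ∧ ¬Y)): β-rule — branch into W  //  (¬X ∧ ¬Y).
      branch 2.1 (add W):
        ○ open, literals {W=1}.
      branch 2.2 (add (¬X ∧ ¬Y)):
        (¬X ∧ ¬Y): α-rule — add ¬X, ¬Y.
        ○ open, literals {X=0, Y=0}.
3 branches closed, 3 open.
An open branch gives a satisfying assignment: W=0, Y=0.

Satisfiable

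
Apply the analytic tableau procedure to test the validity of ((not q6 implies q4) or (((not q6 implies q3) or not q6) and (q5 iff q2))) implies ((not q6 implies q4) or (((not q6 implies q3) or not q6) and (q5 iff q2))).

Valid

Assume the negation and expand:
Initial set: {not (((not q6 implies q4) or (((not q6 implies q3) or not q6) and (q5 iff q2))) implies ((not q6 implies q4) or (((not q6 implies q3) or not q6) and (q5 iff q2))))}.
not (((not q6 implies q4) or (((not q6 implies q3) or not q6) and (q5 iff q2))) implies ((not q6 implies q4) or (((not q6 implies q3) or not q6) and (q5 iff q2)))): α-rule — add ((not q6 implies q4) or (((not q6 implies q3) or not q6) and (q5 iff q2))), not ((not q6 implies q4) or (((not q6 implies q3) or not q6) and (q5 iff q2))).
not ((not q6 implies q4) or (((not q6 implies q3) or not q6) and (q5 iff q2))): α-rule — add not (not q6 implies q4), not (((not q6 implies q3) or not q6) and (q5 iff q2)).
not (not q6 implies q4): α-rule — add not q6, not q4.
((not q6 implies q4) or (((not q6 implies q3) or not q6) and (q5 iff q2))): β-rule — branch into (not q6 implies q4)  //  (((not q6 implies q3) or not q6) and (q5 iff q2)).
  branch 1 (add (not q6 implies q4)):
    not (((not q6 implies q3) or not q6) and (q5 iff q2)): β-rule — branch into not ((not q6 implies q3) or not q6)  //  not (q5 iff q2).
      branch 1.1 (add not ((not q6 implies q3) or not q6)):
        not ((not q6 implies q3) or not q6): α-rule — add not (not q6 implies q3), not not q6.
        × closes — contains both q6 and not q6.
      branch 1.2 (add not (q5 iff q2)):
        (not q6 implies q4): β-rule — branch into not not q6  //  q4.
          branch 1.2.1 (add not not q6):
            × closes — contains both q6 and not q6.
          branch 1.2.2 (add q4):
            × closes — contains both q4 and not q4.
  branch 2 (add (((not q6 implies q3) or not q6) and (q5 iff q2))):
    (((not q6 implies q3) or not q6) and (q5 iff q2)): α-rule — add ((not q6 implies q3) or not q6), (q5 iff q2).
    not (((not q6 implies q3) or not q6) and (q5 iff q2)): β-rule — branch into not ((not q6 implies q3) or not q6)  //  not (q5 iff q2).
      branch 2.1 (add not ((not q6 implies q3) or not q6)):
        not ((not q6 implies q3) or not q6): α-rule — add not (not q6 implies q3), not not q6.
        × closes — contains both q6 and not q6.
      branch 2.2 (add not (q5 iff q2)):
        ((not q6 implies q3) or not q6): β-rule — branch into (not q6 implies q3)  //  not q6.
          branch 2.2.1 (add (not q6 implies q3)):
            (q5 iff q2): β-rule — branch into q5, q2  //  not q5, not q2.
              branch 2.2.1.1 (add q5, q2):
                not (q5 iff q2): β-rule — branch into q5, not q2  //  not q5, q2.
                  branch 2.2.1.1.1 (add q5, not q2):
                    × closes — contains both q2 and not q2.
                  branch 2.2.1.1.2 (add not q5, q2):
                    × closes — contains both q5 and not q5.
              branch 2.2.1.2 (add not q5, not q2):
                not (q5 iff q2): β-rule — branch into q5, not q2  //  not q5, q2.
                  branch 2.2.1.2.1 (add q5, not q2):
                    × closes — contains both q5 and not q5.
                  branch 2.2.1.2.2 (add not q5, q2):
                    × closes — contains both q2 and not q2.
          branch 2.2.2 (add not q6):
            (q5 iff q2): β-rule — branch into q5, q2  //  not q5, not q2.
              branch 2.2.2.1 (add q5, q2):
                not (q5 iff q2): β-rule — branch into q5, not q2  //  not q5, q2.
                  branch 2.2.2.1.1 (add q5, not q2):
                    × closes — contains both q2 and not q2.
                  branch 2.2.2.1.2 (add not q5, q2):
                    × closes — contains both q5 and not q5.
              branch 2.2.2.2 (add not q5, not q2):
                not (q5 iff q2): β-rule — branch into q5, not q2  //  not q5, q2.
                  branch 2.2.2.2.1 (add q5, not q2):
                    × closes — contains both q5 and not q5.
                  branch 2.2.2.2.2 (add not q5, q2):
                    × closes — contains both q2 and not q2.
All 12 branches close.
Every branch closed, so the negation is unsatisfiable and the formula is valid.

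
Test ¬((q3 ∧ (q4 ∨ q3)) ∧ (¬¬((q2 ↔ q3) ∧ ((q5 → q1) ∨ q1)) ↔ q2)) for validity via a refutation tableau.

Not valid

Assume the negation and expand:
Initial set: {¬¬((q3 ∧ (q4 ∨ q3)) ∧ (¬¬((q2 ↔ q3) ∧ ((q5 → q1) ∨ q1)) ↔ q2))}.
¬¬((q3 ∧ (q4 ∨ q3)) ∧ (¬¬((q2 ↔ q3) ∧ ((q5 → q1) ∨ q1)) ↔ q2)): α-rule — add (q3 ∧ (q4 ∨ q3)), (¬¬((q2 ↔ q3) ∧ ((q5 → q1) ∨ q1)) ↔ q2).
(q3 ∧ (q4 ∨ q3)): α-rule — add q3, (q4 ∨ q3).
(¬¬((q2 ↔ q3) ∧ ((q5 → q1) ∨ q1)) ↔ q2): β-rule — branch into ¬¬((q2 ↔ q3) ∧ ((q5 → q1) ∨ q1)), q2  //  ¬¬¬((q2 ↔ q3) ∧ ((q5 → q1) ∨ q1)), ¬q2.
  branch 1 (add ¬¬((q2 ↔ q3) ∧ ((q5 → q1) ∨ q1)), q2):
    ¬¬((q2 ↔ q3) ∧ ((q5 → q1) ∨ q1)): drop double negation, giving ((q2 ↔ q3) ∧ ((q5 → q1) ∨ q1)).
    ((q2 ↔ q3) ∧ ((q5 → q1) ∨ q1)): α-rule — add (q2 ↔ q3), ((q5 → q1) ∨ q1).
    (q4 ∨ q3): β-rule — branch into q4  //  q3.
      branch 1.1 (add q4):
        (q2 ↔ q3): β-rule — branch into q2, q3  //  ¬q2, ¬q3.
          branch 1.1.1 (add q2, q3):
            ((q5 → q1) ∨ q1): β-rule — branch into (q5 → q1)  //  q1.
              branch 1.1.1.1 (add (q5 → q1)):
                (q5 → q1): β-rule — branch into ¬q5  //  q1.
                  branch 1.1.1.1.1 (add ¬q5):
                    ○ open, literals {q2=true, q3=true, q4=true, q5=false}.
                  branch 1.1.1.1.2 (add q1):
                    ○ open, literals {q1=true, q2=true, q3=true, q4=true}.
              branch 1.1.1.2 (add q1):
                ○ open, literals {q1=true, q2=true, q3=true, q4=true}.
          branch 1.1.2 (add ¬q2, ¬q3):
            × closes — contains both q2 and ¬q2.
      branch 1.2 (add q3):
        (q2 ↔ q3): β-rule — branch into q2, q3  //  ¬q2, ¬q3.
          branch 1.2.1 (add q2, q3):
            ((q5 → q1) ∨ q1): β-rule — branch into (q5 → q1)  //  q1.
              branch 1.2.1.1 (add (q5 → q1)):
                (q5 → q1): β-rule — branch into ¬q5  //  q1.
                  branch 1.2.1.1.1 (add ¬q5):
                    ○ open, literals {q2=true, q3=true, q5=false}.
                  branch 1.2.1.1.2 (add q1):
                    ○ open, literals {q1=true, q2=true, q3=true}.
              branch 1.2.1.2 (add q1):
                ○ open, literals {q1=true, q2=true, q3=true}.
          branch 1.2.2 (add ¬q2, ¬q3):
            × closes — contains both q2 and ¬q2.
  branch 2 (add ¬¬¬((q2 ↔ q3) ∧ ((q5 → q1) ∨ q1)), ¬q2):
    ¬¬¬((q2 ↔ q3) ∧ ((q5 → q1) ∨ q1)): drop double negation, giving ¬((q2 ↔ q3) ∧ ((q5 → q1) ∨ q1)).
    (q4 ∨ q3): β-rule — branch into q4  //  q3.
      branch 2.1 (add q4):
        ¬((q2 ↔ q3) ∧ ((q5 → q1) ∨ q1)): β-rule — branch into ¬(q2 ↔ q3)  //  ¬((q5 → q1) ∨ q1).
          branch 2.1.1 (add ¬(q2 ↔ q3)):
            ¬(q2 ↔ q3): β-rule — branch into q2, ¬q3  //  ¬q2, q3.
              branch 2.1.1.1 (add q2, ¬q3):
                × closes — contains both q2 and ¬q2.
              branch 2.1.1.2 (add ¬q2, q3):
                ○ open, literals {q2=false, q3=true, q4=true}.
          branch 2.1.2 (add ¬((q5 → q1) ∨ q1)):
            ¬((q5 → q1) ∨ q1): α-rule — add ¬(q5 → q1), ¬q1.
            ¬(q5 → q1): α-rule — add q5, ¬q1.
            ○ open, literals {q1=false, q2=false, q3=true, q4=true, q5=true}.
      branch 2.2 (add q3):
        ¬((q2 ↔ q3) ∧ ((q5 → q1) ∨ q1)): β-rule — branch into ¬(q2 ↔ q3)  //  ¬((q5 → q1) ∨ q1).
          branch 2.2.1 (add ¬(q2 ↔ q3)):
            ¬(q2 ↔ q3): β-rule — branch into q2, ¬q3  //  ¬q2, q3.
              branch 2.2.1.1 (add q2, ¬q3):
                × closes — contains both q2 and ¬q2.
              branch 2.2.1.2 (add ¬q2, q3):
                ○ open, literals {q2=false, q3=true}.
          branch 2.2.2 (add ¬((q5 → q1) ∨ q1)):
            ¬((q5 → q1) ∨ q1): α-rule — add ¬(q5 → q1), ¬q1.
            ¬(q5 → q1): α-rule — add q5, ¬q1.
            ○ open, literals {q1=false, q2=false, q3=true, q5=true}.
4 branches closed, 10 open.
An open branch gives a countermodel: q2=true, q3=true, q4=true, q5=false (unmentioned atoms arbitrary); under it the original formula is false.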